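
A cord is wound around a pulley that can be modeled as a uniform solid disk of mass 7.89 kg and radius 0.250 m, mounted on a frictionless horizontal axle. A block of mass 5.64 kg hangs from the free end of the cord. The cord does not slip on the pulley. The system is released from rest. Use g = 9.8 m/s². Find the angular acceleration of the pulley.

α ≈ 23.1 rad/s²

I = ½MR² = (1/2)(7.89)(0.250)² = 0.2466 kg·m².
Block: mg − T = ma. Pulley: TR = Iα. No-slip: a = αR, so T = (I/R²)a = 3.945·a.
Then mg = (m + 3.945)a, so a = (5.64)(9.8)/(5.64 + 3.945) = 5.767 m/s².
α = a/R = 5.767/0.250 = 23.07 rad/s².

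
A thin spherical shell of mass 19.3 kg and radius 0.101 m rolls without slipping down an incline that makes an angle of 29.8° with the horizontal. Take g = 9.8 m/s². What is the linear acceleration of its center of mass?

a ≈ 2.92 m/s²

Translation along the incline: Mg sinθ − f = Ma.
Rotation about the center: fR = Iα with I = (2/3)MR². No-slip gives a = αR, so f = (I/R²)a = (2/3)M a.
Substituting: Mg sinθ = (1 + 0.6667)Ma, so a = g sinθ/(1 + 0.6667) = (9.8) sin 29.8° / 1.667 = 2.922 m/s².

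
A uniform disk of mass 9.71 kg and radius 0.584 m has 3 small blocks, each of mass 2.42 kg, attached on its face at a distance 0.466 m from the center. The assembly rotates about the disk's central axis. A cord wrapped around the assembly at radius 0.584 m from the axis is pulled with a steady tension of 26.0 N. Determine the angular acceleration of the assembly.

α ≈ 4.70 rad/s²

I_disk = ½MR² = ½(9.71)(0.584)² = 1.656 kg·m².
I_blocks = 3·m·r² = 3(2.42)(0.466)² = 1.577 kg·m².
Total I = 3.232 kg·m².
τ = F r = (26.0)(0.584) = 15.18 N·m.
α = τ/I = 15.18/3.232 = 4.697 rad/s².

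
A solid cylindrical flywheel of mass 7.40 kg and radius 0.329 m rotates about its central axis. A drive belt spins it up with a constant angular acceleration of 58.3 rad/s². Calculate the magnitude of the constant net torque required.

τ ≈ 23.3 N·m

I = ½MR² = (1/2)(7.40)(0.329)² = 0.4005 kg·m².
τ = Iα = (0.4005)(58.30) = 23.35 N·m.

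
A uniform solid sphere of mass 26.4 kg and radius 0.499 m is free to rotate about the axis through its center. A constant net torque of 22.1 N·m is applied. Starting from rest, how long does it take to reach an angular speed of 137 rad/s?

t ≈ 16.3 s

I = (2/5)MR² = (2/5)(26.4)(0.499)² = 2.629 kg·m².
α = τ/I = 22.1/2.629 = 8.405 rad/s².
ω = αt ⇒ t = ω/α = 137/8.405 = 16.30 s.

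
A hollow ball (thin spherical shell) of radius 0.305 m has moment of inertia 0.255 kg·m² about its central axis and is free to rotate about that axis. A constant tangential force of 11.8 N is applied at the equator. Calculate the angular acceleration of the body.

τ = F R = (11.8)(0.305) = 3.599 N·m.
From τ = Iα: α = 3.599/0.2550 = 14.11 rad/s².

α ≈ 14.1 rad/s²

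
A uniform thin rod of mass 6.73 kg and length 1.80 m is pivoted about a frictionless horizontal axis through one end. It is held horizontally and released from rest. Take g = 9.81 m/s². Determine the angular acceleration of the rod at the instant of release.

α ≈ 8.18 rad/s²

About the pivot, I = (1/3)ML² = (1/3)(6.73)(1.80)² = 7.268 kg·m².
The weight acts at the center, a distance L/2 = 0.9000 m from the pivot; τ = Mg(L/2) = 59.42 N·m.
α = τ/I = 59.42/7.268 = 8.175 rad/s².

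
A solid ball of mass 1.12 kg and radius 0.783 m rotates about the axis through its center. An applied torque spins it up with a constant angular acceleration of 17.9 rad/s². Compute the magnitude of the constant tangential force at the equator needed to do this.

I = (2/5)MR² = (2/5)(1.12)(0.783)² = 0.2747 kg·m².
The required torque is τ = Iα = (0.2747)(17.90) = 4.916 N·m.
A tangential force at the equator gives τ = FR, so F = τ/R = 4.916/0.783 = 6.279 N.

F ≈ 6.28 N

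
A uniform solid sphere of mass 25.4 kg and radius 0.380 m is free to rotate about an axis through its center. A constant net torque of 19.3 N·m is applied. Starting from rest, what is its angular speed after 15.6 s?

I = (2/5)MR² = (2/5)(25.4)(0.380)² = 1.467 kg·m².
α = τ/I = 19.3/1.467 = 13.16 rad/s².
ω = ω₀ + αt = 0 + (13.16)(15.6) = 205.2 rad/s.

ω ≈ 205 rad/s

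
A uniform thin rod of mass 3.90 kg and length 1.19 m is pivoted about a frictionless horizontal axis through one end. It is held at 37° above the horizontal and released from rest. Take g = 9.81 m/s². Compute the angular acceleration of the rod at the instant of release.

α ≈ 9.88 rad/s²

About the pivot, I = (1/3)ML² = (1/3)(3.90)(1.19)² = 1.841 kg·m².
The weight acts at the center, a distance L/2 = 0.5950 m from the pivot; τ = Mg(L/2) cos 37° = 18.18 N·m.
α = τ/I = 18.18/1.841 = 9.876 rad/s².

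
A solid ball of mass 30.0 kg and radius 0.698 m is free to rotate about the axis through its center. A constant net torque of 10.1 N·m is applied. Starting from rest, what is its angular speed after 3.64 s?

ω ≈ 6.29 rad/s

I = (2/5)MR² = (2/5)(30.0)(0.698)² = 5.846 kg·m².
α = τ/I = 10.1/5.846 = 1.728 rad/s².
ω = ω₀ + αt = 0 + (1.728)(3.64) = 6.288 rad/s.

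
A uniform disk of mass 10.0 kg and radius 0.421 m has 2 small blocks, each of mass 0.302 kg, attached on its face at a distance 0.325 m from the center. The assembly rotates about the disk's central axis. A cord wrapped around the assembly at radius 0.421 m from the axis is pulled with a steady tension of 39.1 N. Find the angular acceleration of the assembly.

α ≈ 17.3 rad/s²

I_disk = ½MR² = ½(10.0)(0.421)² = 0.8862 kg·m².
I_blocks = 2·m·r² = 2(0.302)(0.325)² = 0.06380 kg·m².
Total I = 0.9500 kg·m².
τ = F r = (39.1)(0.421) = 16.46 N·m.
α = τ/I = 16.46/0.9500 = 17.33 rad/s².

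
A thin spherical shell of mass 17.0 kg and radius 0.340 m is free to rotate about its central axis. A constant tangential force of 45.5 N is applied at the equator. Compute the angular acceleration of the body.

I = (2/3)MR² = (2/3)(17.0)(0.340)² = 1.310 kg·m².
τ = F R = (45.5)(0.340) = 15.47 N·m.
From τ = Iα: α = 15.47/1.310 = 11.81 rad/s².

α ≈ 11.8 rad/s²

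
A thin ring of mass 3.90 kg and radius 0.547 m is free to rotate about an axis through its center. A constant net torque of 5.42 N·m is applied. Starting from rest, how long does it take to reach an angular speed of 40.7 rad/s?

I = MR² = (3.90)(0.547)² = 1.167 kg·m².
α = τ/I = 5.42/1.167 = 4.645 rad/s².
ω = αt ⇒ t = ω/α = 40.7/4.645 = 8.763 s.

t ≈ 8.76 s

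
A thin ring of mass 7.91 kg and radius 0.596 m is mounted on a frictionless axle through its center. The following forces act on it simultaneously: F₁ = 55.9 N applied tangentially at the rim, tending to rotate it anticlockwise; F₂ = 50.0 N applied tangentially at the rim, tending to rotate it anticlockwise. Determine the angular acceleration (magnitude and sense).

α ≈ 22.5 rad/s², anticlockwise

I = MR² = (7.91)(0.596)² = 2.810 kg·m².
Taking anticlockwise as positive: τ₁ = +(55.9)(0.596) = +33.32 N·m; τ₂ = +(50.0)(0.596) = +29.80 N·m.
Net torque τ = 63.12 N·m.
α = τ/I = 63.12/2.810 = 22.46 rad/s².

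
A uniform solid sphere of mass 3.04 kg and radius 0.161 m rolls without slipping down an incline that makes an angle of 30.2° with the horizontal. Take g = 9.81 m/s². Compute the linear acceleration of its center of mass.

a ≈ 3.52 m/s²

Translation along the incline: Mg sinθ − f = Ma.
Rotation about the center: fR = Iα with I = (2/5)MR². No-slip gives a = αR, so f = (I/R²)a = (2/5)M a.
Substituting: Mg sinθ = (1 + 0.4000)Ma, so a = g sinθ/(1 + 0.4000) = (9.81) sin 30.2° / 1.400 = 3.525 m/s².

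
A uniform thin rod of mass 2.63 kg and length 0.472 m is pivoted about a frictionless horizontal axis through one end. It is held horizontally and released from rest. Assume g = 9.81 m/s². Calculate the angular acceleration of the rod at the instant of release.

About the pivot, I = (1/3)ML² = (1/3)(2.63)(0.472)² = 0.1953 kg·m².
The weight acts at the center, a distance L/2 = 0.2360 m from the pivot; τ = Mg(L/2) = 6.089 N·m.
α = τ/I = 6.089/0.1953 = 31.18 rad/s².
(Equivalently α = (3g/(2L)) = 31.18 rad/s².)

α ≈ 31.2 rad/s²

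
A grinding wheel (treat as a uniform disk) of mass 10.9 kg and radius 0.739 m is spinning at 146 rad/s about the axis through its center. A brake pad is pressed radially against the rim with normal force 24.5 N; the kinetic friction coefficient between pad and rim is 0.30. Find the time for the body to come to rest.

t ≈ 80.0 s

I = ½MR² = (1/2)(10.9)(0.739)² = 2.976 kg·m².
Friction force f = μN = (0.30)(24.5) = 7.350 N at the rim; torque magnitude τ = fR = 5.432 N·m, opposing ω.
|α| = τ/I = 5.432/2.976 = 1.825 rad/s² (deceleration).
0 = ω₀ − |α|t ⇒ t = ω₀/|α| = 146/1.825 = 80.00 s.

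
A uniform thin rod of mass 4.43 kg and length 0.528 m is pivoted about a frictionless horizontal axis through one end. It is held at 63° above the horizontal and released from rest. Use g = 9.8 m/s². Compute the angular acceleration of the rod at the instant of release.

About the pivot, I = (1/3)ML² = (1/3)(4.43)(0.528)² = 0.4117 kg·m².
The weight acts at the center, a distance L/2 = 0.2640 m from the pivot; τ = Mg(L/2) cos 63° = 5.203 N·m.
α = τ/I = 5.203/0.4117 = 12.64 rad/s².

α ≈ 12.6 rad/s²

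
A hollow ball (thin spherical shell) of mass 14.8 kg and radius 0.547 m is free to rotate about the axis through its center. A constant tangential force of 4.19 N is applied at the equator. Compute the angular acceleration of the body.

I = (2/3)MR² = (2/3)(14.8)(0.547)² = 2.952 kg·m².
τ = F R = (4.19)(0.547) = 2.292 N·m.
Newton's second law for rotation, τ = Iα, gives α = τ/I = 2.292/2.952 = 0.7763 rad/s².

α ≈ 0.776 rad/s²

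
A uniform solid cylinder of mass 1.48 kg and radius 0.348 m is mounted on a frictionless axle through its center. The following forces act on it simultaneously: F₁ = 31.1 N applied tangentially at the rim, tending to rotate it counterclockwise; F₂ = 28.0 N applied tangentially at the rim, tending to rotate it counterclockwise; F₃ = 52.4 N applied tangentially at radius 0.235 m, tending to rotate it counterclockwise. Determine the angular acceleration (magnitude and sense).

I = ½MR² = (1/2)(1.48)(0.348)² = 0.08962 kg·m².
Taking counterclockwise as positive: τ₁ = +(31.1)(0.348) = +10.82 N·m; τ₂ = +(28.0)(0.348) = +9.744 N·m; τ₃ = +(52.4)(0.235) = +12.31 N·m.
Net torque τ = 32.88 N·m.
α = τ/I = 32.88/0.08962 = 366.9 rad/s².

α ≈ 367 rad/s², counterclockwise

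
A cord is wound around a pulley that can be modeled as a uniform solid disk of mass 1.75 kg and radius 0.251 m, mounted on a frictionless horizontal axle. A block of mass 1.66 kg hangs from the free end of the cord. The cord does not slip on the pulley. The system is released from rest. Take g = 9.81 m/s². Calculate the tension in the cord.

I = ½MR² = (1/2)(1.75)(0.251)² = 0.05513 kg·m².
Block: mg − T = ma. Pulley: TR = Iα. No-slip: a = αR, so T = (I/R²)a = 0.8750·a.
Then mg = (m + 0.8750)a, so a = (1.66)(9.81)/(1.66 + 0.8750) = 6.424 m/s².
T = 0.8750·a = 5.621 N.

T ≈ 5.62 N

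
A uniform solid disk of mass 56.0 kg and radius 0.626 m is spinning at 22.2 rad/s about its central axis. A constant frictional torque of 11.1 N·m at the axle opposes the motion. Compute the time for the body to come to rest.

t ≈ 21.9 s

I = ½MR² = (1/2)(56.0)(0.626)² = 10.97 kg·m².
The net torque has magnitude 11.1 N·m, opposing ω.
|α| = τ/I = 11.10/10.97 = 1.012 rad/s² (deceleration).
0 = ω₀ − |α|t ⇒ t = ω₀/|α| = 22.2/1.012 = 21.95 s.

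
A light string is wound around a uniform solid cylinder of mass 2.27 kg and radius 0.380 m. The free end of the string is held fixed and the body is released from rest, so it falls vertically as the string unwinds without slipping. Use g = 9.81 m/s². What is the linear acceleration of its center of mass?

a ≈ 6.54 m/s²

Translation: Mg − T = Ma. Rotation about the center: TR = Iα with I = ½MR².
With a = αR: T = (I/R²)a = (1/2)M a, so Mg = (1 + 0.5000)Ma.
a = g/(1 + 0.5000) = 9.81/1.500 = 6.540 m/s².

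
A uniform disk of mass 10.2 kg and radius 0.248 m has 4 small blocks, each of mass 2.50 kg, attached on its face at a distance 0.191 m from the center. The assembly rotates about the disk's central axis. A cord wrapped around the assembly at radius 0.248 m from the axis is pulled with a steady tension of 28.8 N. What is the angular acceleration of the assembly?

I_disk = ½MR² = ½(10.2)(0.248)² = 0.3137 kg·m².
I_blocks = 4·m·r² = 4(2.50)(0.191)² = 0.3648 kg·m².
Total I = 0.6785 kg·m².
τ = F r = (28.8)(0.248) = 7.142 N·m.
α = τ/I = 7.142/0.6785 = 10.53 rad/s².

α ≈ 10.5 rad/s²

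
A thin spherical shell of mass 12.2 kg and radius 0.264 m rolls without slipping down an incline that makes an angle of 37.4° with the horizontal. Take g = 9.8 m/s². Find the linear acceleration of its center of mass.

Translation along the incline: Mg sinθ − f = Ma.
Rotation about the center: fR = Iα with I = (2/3)MR². No-slip gives a = αR, so f = (I/R²)a = (2/3)M a.
Substituting: Mg sinθ = (1 + 0.6667)Ma, so a = g sinθ/(1 + 0.6667) = (9.8) sin 37.4° / 1.667 = 3.571 m/s².

a ≈ 3.57 m/s²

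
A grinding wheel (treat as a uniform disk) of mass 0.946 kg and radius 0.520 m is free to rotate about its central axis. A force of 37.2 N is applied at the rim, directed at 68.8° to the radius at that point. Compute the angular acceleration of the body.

α ≈ 141 rad/s²

I = ½MR² = (1/2)(0.946)(0.520)² = 0.1279 kg·m².
Only the tangential component produces torque: τ = F R sinθ = (37.2)(0.520) sin 68.8° = 18.03 N·m.
Newton's second law for rotation, τ = Iα, gives α = τ/I = 18.03/0.1279 = 141.0 rad/s².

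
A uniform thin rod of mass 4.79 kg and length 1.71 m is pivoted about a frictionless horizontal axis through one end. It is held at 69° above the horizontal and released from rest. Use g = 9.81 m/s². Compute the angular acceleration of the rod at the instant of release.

α ≈ 3.08 rad/s²

About the pivot, I = (1/3)ML² = (1/3)(4.79)(1.71)² = 4.669 kg·m².
The weight acts at the center, a distance L/2 = 0.8550 m from the pivot; τ = Mg(L/2) cos 69° = 14.40 N·m.
α = τ/I = 14.40/4.669 = 3.084 rad/s².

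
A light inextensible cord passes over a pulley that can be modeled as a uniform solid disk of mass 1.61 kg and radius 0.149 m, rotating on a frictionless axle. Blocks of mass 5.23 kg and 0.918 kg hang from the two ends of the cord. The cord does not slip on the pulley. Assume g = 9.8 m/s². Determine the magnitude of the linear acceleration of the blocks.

a ≈ 6.08 m/s²

I = ½MR² = (1/2)(1.61)(0.149)² = 0.01787 kg·m².
Heavier block: m₁g − T₁ = m₁a. Lighter block: T₂ − m₂g = m₂a.
Pulley: (T₁ − T₂)R = Iα = I(a/R), so T₁ − T₂ = (I/R²)a = (1/2)M_p a = 0.8050·a.
Adding the three: (m₁ − m₂)g = (m₁ + m₂ + 0.8050)a, so a = (5.23 − 0.918)(9.8)/(5.23 + 0.918 + 0.8050) = 6.078 m/s².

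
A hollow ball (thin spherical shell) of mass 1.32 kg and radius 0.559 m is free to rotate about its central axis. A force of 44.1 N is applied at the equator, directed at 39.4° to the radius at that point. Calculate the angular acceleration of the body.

α ≈ 56.9 rad/s²

I = (2/3)MR² = (2/3)(1.32)(0.559)² = 0.2750 kg·m².
Only the tangential component produces torque: τ = F R sinθ = (44.1)(0.559) sin 39.4° = 15.65 N·m.
Newton's second law for rotation, τ = Iα, gives α = τ/I = 15.65/0.2750 = 56.90 rad/s².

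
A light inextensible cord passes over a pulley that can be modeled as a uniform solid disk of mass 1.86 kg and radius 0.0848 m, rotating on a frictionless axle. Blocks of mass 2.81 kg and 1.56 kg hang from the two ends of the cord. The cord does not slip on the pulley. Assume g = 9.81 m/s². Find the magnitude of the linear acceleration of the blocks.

a ≈ 2.31 m/s²

I = ½MR² = (1/2)(1.86)(0.0848)² = 0.006688 kg·m².
Heavier block: m₁g − T₁ = m₁a. Lighter block: T₂ − m₂g = m₂a.
Pulley: (T₁ − T₂)R = Iα = I(a/R), so T₁ − T₂ = (I/R²)a = (1/2)M_p a = 0.9300·a.
Adding the three: (m₁ − m₂)g = (m₁ + m₂ + 0.9300)a, so a = (2.81 − 1.56)(9.81)/(2.81 + 1.56 + 0.9300) = 2.314 m/s².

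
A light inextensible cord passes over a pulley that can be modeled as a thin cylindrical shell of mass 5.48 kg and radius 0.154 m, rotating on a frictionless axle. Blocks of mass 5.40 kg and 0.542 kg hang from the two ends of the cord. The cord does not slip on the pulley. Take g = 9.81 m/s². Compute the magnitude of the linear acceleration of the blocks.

a ≈ 4.17 m/s²

I = MR² = (5.48)(0.154)² = 0.1300 kg·m².
Heavier block: m₁g − T₁ = m₁a. Lighter block: T₂ − m₂g = m₂a.
Pulley: (T₁ − T₂)R = Iα = I(a/R), so T₁ − T₂ = (I/R²)a = 1·M_p a = 5.480·a.
Adding the three: (m₁ − m₂)g = (m₁ + m₂ + 5.480)a, so a = (5.40 − 0.542)(9.81)/(5.40 + 0.542 + 5.480) = 4.172 m/s².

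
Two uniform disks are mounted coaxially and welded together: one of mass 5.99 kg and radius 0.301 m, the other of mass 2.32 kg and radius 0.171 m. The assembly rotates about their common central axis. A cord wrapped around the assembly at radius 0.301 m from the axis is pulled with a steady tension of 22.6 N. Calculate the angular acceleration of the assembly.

α ≈ 22.3 rad/s²

I = ½M₁R₁² + ½M₂R₂² = ½(5.99)(0.301)² + ½(2.32)(0.171)² = 0.3053 kg·m².
τ = F r = (22.6)(0.301) = 6.803 N·m.
α = τ/I = 6.803/0.3053 = 22.28 rad/s².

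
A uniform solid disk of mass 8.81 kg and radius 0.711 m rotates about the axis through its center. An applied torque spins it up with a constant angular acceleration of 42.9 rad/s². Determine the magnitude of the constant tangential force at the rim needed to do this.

I = ½MR² = (1/2)(8.81)(0.711)² = 2.227 kg·m².
The required torque is τ = Iα = (2.227)(42.90) = 95.53 N·m.
A tangential force at the rim gives τ = FR, so F = τ/R = 95.53/0.711 = 134.4 N.

F ≈ 134 N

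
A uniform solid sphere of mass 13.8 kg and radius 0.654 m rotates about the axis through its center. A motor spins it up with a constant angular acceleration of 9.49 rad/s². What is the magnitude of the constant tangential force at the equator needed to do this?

F ≈ 34.3 N

I = (2/5)MR² = (2/5)(13.8)(0.654)² = 2.361 kg·m².
The required torque is τ = Iα = (2.361)(9.490) = 22.41 N·m.
A tangential force at the equator gives τ = FR, so F = τ/R = 22.41/0.654 = 34.26 N.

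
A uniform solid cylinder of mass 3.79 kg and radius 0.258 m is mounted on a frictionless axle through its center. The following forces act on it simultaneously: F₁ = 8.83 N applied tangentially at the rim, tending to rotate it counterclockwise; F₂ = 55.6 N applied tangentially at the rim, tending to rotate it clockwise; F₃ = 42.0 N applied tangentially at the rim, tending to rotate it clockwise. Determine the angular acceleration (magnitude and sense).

α ≈ 182 rad/s², clockwise

I = ½MR² = (1/2)(3.79)(0.258)² = 0.1261 kg·m².
Taking counterclockwise as positive: τ₁ = +(8.83)(0.258) = +2.278 N·m; τ₂ = −(55.6)(0.258) = −14.34 N·m; τ₃ = −(42.0)(0.258) = −10.84 N·m.
Net torque τ = -22.90 N·m.
α = τ/I = -22.90/0.1261 = -181.6 rad/s².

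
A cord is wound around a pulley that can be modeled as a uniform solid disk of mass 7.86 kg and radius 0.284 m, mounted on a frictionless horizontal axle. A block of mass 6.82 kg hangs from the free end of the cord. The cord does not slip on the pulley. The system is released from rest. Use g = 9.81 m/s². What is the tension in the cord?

T ≈ 24.5 N

I = ½MR² = (1/2)(7.86)(0.284)² = 0.3170 kg·m².
Block: mg − T = ma. Pulley: TR = Iα. No-slip: a = αR, so T = (I/R²)a = 3.930·a.
Then mg = (m + 3.930)a, so a = (6.82)(9.81)/(6.82 + 3.930) = 6.224 m/s².
T = 3.930·a = 24.46 N.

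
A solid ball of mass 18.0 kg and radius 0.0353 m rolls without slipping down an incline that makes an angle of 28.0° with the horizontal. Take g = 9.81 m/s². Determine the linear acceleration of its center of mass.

Translation along the incline: Mg sinθ − f = Ma.
Rotation about the center: fR = Iα with I = (2/5)MR². No-slip gives a = αR, so f = (I/R²)a = (2/5)M a.
Substituting: Mg sinθ = (1 + 0.4000)Ma, so a = g sinθ/(1 + 0.4000) = (9.81) sin 28.0° / 1.400 = 3.290 m/s².

a ≈ 3.29 m/s²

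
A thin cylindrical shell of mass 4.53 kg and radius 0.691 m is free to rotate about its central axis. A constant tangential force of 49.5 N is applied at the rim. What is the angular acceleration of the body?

I = MR² = (4.53)(0.691)² = 2.163 kg·m².
τ = F R = (49.5)(0.691) = 34.20 N·m.
Newton's second law for rotation, τ = Iα, gives α = τ/I = 34.20/2.163 = 15.81 rad/s².

α ≈ 15.8 rad/s²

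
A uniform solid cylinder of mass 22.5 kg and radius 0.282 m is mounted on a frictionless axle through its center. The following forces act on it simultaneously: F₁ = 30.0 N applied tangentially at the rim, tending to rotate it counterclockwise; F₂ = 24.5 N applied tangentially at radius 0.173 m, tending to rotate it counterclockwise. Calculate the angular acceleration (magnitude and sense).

I = ½MR² = (1/2)(22.5)(0.282)² = 0.8946 kg·m².
Taking counterclockwise as positive: τ₁ = +(30.0)(0.282) = +8.460 N·m; τ₂ = +(24.5)(0.173) = +4.238 N·m.
Net torque τ = 12.70 N·m.
α = τ/I = 12.70/0.8946 = 14.19 rad/s².

α ≈ 14.2 rad/s², counterclockwise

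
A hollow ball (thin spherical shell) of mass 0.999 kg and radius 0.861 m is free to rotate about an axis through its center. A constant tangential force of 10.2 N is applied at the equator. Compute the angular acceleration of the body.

α ≈ 17.8 rad/s²

I = (2/3)MR² = (2/3)(0.999)(0.861)² = 0.4937 kg·m².
τ = F R = (10.2)(0.861) = 8.782 N·m.
From τ = Iα: α = 8.782/0.4937 = 17.79 rad/s².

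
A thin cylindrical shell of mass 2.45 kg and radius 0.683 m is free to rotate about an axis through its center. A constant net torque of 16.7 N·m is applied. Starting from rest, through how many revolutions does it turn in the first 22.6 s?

I = MR² = (2.45)(0.683)² = 1.143 kg·m².
α = τ/I = 16.7/1.143 = 14.61 rad/s².
θ = ½αt² = ½(14.61)(22.6)² = 3732 rad.
Revolutions = θ/(2π) = 593.9.

≈ 594 revolutions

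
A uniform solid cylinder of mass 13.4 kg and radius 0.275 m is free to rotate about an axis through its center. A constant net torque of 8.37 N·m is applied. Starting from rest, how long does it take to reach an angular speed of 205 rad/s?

I = ½MR² = (1/2)(13.4)(0.275)² = 0.5067 kg·m².
α = τ/I = 8.37/0.5067 = 16.52 rad/s².
ω = αt ⇒ t = ω/α = 205/16.52 = 12.41 s.

t ≈ 12.4 s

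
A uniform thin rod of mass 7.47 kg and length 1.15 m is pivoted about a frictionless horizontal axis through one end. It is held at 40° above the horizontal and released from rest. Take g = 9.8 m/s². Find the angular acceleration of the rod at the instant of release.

α ≈ 9.79 rad/s²

About the pivot, I = (1/3)ML² = (1/3)(7.47)(1.15)² = 3.293 kg·m².
The weight acts at the center, a distance L/2 = 0.5750 m from the pivot; τ = Mg(L/2) cos 40° = 32.25 N·m.
α = τ/I = 32.25/3.293 = 9.792 rad/s².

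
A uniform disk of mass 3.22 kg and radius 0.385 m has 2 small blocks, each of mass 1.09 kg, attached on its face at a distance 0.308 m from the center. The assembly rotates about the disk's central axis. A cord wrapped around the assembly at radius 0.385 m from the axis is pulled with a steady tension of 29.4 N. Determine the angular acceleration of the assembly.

I_disk = ½MR² = ½(3.22)(0.385)² = 0.2386 kg·m².
I_blocks = 2·m·r² = 2(1.09)(0.308)² = 0.2068 kg·m².
Total I = 0.4454 kg·m².
τ = F r = (29.4)(0.385) = 11.32 N·m.
α = τ/I = 11.32/0.4454 = 25.41 rad/s².

α ≈ 25.4 rad/s²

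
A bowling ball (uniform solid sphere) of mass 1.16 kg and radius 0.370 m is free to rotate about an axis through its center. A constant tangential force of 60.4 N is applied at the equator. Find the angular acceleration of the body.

I = (2/5)MR² = (2/5)(1.16)(0.370)² = 0.06352 kg·m².
τ = F R = (60.4)(0.370) = 22.35 N·m.
From τ = Iα: α = 22.35/0.06352 = 351.8 rad/s².

α ≈ 352 rad/s²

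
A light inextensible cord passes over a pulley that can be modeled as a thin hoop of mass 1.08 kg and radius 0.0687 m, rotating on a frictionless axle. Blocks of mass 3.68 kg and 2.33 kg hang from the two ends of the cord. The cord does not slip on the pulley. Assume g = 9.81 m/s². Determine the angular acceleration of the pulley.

I = MR² = (1.08)(0.0687)² = 0.005097 kg·m².
Heavier block: m₁g − T₁ = m₁a. Lighter block: T₂ − m₂g = m₂a.
Pulley: (T₁ − T₂)R = Iα = I(a/R), so T₁ − T₂ = (I/R²)a = 1·M_p a = 1.080·a.
Adding the three: (m₁ − m₂)g = (m₁ + m₂ + 1.080)a, so a = (3.68 − 2.33)(9.81)/(3.68 + 2.33 + 1.080) = 1.868 m/s².
α = a/R = 1.868/0.0687 = 27.19 rad/s².

α ≈ 27.2 rad/s²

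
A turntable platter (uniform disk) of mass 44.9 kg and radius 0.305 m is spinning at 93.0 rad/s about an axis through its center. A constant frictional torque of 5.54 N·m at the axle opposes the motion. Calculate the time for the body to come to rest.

t ≈ 35.1 s

I = ½MR² = (1/2)(44.9)(0.305)² = 2.088 kg·m².
The net torque has magnitude 5.54 N·m, opposing ω.
|α| = τ/I = 5.540/2.088 = 2.653 rad/s² (deceleration).
0 = ω₀ − |α|t ⇒ t = ω₀/|α| = 93.0/2.653 = 35.06 s.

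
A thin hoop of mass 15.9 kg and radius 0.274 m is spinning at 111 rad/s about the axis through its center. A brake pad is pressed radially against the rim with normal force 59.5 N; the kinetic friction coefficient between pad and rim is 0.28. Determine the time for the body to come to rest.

I = MR² = (15.9)(0.274)² = 1.194 kg·m².
Friction force f = μN = (0.28)(59.5) = 16.66 N at the rim; torque magnitude τ = fR = 4.565 N·m, opposing ω.
|α| = τ/I = 4.565/1.194 = 3.824 rad/s² (deceleration).
0 = ω₀ − |α|t ⇒ t = ω₀/|α| = 111/3.824 = 29.03 s.

t ≈ 29.0 s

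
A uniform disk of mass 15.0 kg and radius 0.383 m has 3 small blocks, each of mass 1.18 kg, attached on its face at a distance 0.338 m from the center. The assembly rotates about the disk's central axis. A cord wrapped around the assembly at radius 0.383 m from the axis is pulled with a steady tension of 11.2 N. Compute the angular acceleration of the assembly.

α ≈ 2.85 rad/s²

I_disk = ½MR² = ½(15.0)(0.383)² = 1.100 kg·m².
I_blocks = 3·m·r² = 3(1.18)(0.338)² = 0.4044 kg·m².
Total I = 1.505 kg·m².
τ = F r = (11.2)(0.383) = 4.290 N·m.
α = τ/I = 4.290/1.505 = 2.851 rad/s².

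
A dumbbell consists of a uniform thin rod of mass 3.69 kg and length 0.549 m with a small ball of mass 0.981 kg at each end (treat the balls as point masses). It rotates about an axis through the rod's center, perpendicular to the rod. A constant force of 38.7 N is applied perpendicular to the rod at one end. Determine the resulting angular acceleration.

I_rod = (1/12)ML² = (1/12)(3.69)(0.549)² = 0.09268 kg·m².
I_balls = 2·m·(L/2)² = 2(0.981)(0.2745)² = 0.1478 kg·m².
Total I = 0.2405 kg·m².
τ = F·(L/2) = (38.7)(0.275) = 10.62 N·m.
α = τ/I = 10.62/0.2405 = 44.17 rad/s².

α ≈ 44.2 rad/s²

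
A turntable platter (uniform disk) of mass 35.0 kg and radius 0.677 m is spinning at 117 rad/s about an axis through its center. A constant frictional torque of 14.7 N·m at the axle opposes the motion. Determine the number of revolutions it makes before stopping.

≈ 594 revolutions

I = ½MR² = (1/2)(35.0)(0.677)² = 8.021 kg·m².
The net torque has magnitude 14.7 N·m, opposing ω.
|α| = τ/I = 14.70/8.021 = 1.833 rad/s² (deceleration).
ω² = ω₀² − 2|α|θ with ω = 0 ⇒ θ = ω₀²/(2|α|) = 3735 rad = 594.4 rev.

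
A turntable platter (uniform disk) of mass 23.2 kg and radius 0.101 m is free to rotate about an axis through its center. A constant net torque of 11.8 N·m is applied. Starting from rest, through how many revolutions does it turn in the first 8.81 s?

I = ½MR² = (1/2)(23.2)(0.101)² = 0.1183 kg·m².
α = τ/I = 11.8/0.1183 = 99.72 rad/s².
θ = ½αt² = ½(99.72)(8.81)² = 3870 rad.
Revolutions = θ/(2π) = 615.9.

≈ 616 revolutions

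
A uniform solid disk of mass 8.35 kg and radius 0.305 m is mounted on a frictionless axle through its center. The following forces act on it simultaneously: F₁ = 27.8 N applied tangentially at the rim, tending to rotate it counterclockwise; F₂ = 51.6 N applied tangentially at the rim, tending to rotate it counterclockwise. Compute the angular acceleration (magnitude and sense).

I = ½MR² = (1/2)(8.35)(0.305)² = 0.3884 kg·m².
Taking counterclockwise as positive: τ₁ = +(27.8)(0.305) = +8.479 N·m; τ₂ = +(51.6)(0.305) = +15.74 N·m.
Net torque τ = 24.22 N·m.
α = τ/I = 24.22/0.3884 = 62.35 rad/s².

α ≈ 62.4 rad/s², counterclockwise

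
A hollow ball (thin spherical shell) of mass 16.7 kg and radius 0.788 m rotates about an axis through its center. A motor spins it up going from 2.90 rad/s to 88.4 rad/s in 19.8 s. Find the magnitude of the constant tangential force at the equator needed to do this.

F ≈ 37.9 N

I = (2/3)MR² = (2/3)(16.7)(0.788)² = 6.913 kg·m².
α = Δω/Δt = (88.4 − 2.90)/19.8 = 4.318 rad/s².
The required torque is τ = Iα = (6.913)(4.318) = 29.85 N·m.
A tangential force at the equator gives τ = FR, so F = τ/R = 29.85/0.788 = 37.88 N.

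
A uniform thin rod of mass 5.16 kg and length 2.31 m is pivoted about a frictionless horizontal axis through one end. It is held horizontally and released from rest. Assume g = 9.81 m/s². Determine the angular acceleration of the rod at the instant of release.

About the pivot, I = (1/3)ML² = (1/3)(5.16)(2.31)² = 9.178 kg·m².
The weight acts at the center, a distance L/2 = 1.155 m from the pivot; τ = Mg(L/2) = 58.47 N·m.
α = τ/I = 58.47/9.178 = 6.370 rad/s².

α ≈ 6.37 rad/s²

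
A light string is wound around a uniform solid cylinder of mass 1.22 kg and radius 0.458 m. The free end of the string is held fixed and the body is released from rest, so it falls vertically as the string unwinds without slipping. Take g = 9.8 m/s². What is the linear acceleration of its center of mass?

Translation: Mg − T = Ma. Rotation about the center: TR = Iα with I = ½MR².
With a = αR: T = (I/R²)a = (1/2)M a, so Mg = (1 + 0.5000)Ma.
a = g/(1 + 0.5000) = 9.8/1.500 = 6.533 m/s².

a ≈ 6.53 m/s²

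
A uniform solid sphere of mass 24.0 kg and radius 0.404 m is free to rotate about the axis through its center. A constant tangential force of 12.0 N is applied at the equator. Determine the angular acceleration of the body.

α ≈ 3.09 rad/s²

I = (2/5)MR² = (2/5)(24.0)(0.404)² = 1.567 kg·m².
τ = F R = (12.0)(0.404) = 4.848 N·m.
From τ = Iα: α = 4.848/1.567 = 3.094 rad/s².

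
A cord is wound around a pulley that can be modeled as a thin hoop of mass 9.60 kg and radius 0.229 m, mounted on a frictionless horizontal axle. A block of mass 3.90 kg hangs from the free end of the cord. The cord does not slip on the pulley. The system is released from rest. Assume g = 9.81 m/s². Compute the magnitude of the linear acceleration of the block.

a ≈ 2.83 m/s²

I = MR² = (9.60)(0.229)² = 0.5034 kg·m².
Block: mg − T = ma. Pulley: TR = Iα. No-slip: a = αR, so T = (I/R²)a = 9.600·a.
Then mg = (m + 9.600)a, so a = (3.90)(9.81)/(3.90 + 9.600) = 2.834 m/s².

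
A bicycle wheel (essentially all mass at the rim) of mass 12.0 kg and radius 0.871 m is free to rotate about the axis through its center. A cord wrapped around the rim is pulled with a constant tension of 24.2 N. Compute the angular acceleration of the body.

α ≈ 2.32 rad/s²

I = MR² = (12.0)(0.871)² = 9.104 kg·m².
τ = F R = (24.2)(0.871) = 21.08 N·m.
Newton's second law for rotation, τ = Iα, gives α = τ/I = 21.08/9.104 = 2.315 rad/s².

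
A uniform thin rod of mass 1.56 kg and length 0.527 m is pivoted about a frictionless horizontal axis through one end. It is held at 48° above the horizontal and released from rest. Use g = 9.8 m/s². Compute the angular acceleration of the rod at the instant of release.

α ≈ 18.7 rad/s²

About the pivot, I = (1/3)ML² = (1/3)(1.56)(0.527)² = 0.1444 kg·m².
The weight acts at the center, a distance L/2 = 0.2635 m from the pivot; τ = Mg(L/2) cos 48° = 2.696 N·m.
α = τ/I = 2.696/0.1444 = 18.66 rad/s².
(Equivalently α = (3g/(2L)) cos 48° = 18.66 rad/s².)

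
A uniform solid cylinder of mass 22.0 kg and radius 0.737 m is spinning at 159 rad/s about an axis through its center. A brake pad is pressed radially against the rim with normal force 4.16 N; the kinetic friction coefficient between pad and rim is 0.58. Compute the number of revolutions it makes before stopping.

≈ 6760 revolutions

I = ½MR² = (1/2)(22.0)(0.737)² = 5.975 kg·m².
Friction force f = μN = (0.58)(4.16) = 2.413 N at the rim; torque magnitude τ = fR = 1.778 N·m, opposing ω.
|α| = τ/I = 1.778/5.975 = 0.2976 rad/s² (deceleration).
ω² = ω₀² − 2|α|θ with ω = 0 ⇒ θ = ω₀²/(2|α|) = 42470 rad = 6760 rev.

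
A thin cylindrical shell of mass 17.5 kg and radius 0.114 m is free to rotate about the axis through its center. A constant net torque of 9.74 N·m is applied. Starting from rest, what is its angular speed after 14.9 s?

I = MR² = (17.5)(0.114)² = 0.2274 kg·m².
α = τ/I = 9.74/0.2274 = 42.83 rad/s².
ω = ω₀ + αt = 0 + (42.83)(14.9) = 638.1 rad/s.

ω ≈ 638 rad/s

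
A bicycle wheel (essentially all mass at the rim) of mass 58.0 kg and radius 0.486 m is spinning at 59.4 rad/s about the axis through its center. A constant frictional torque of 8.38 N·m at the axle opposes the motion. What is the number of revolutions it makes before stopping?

I = MR² = (58.0)(0.486)² = 13.70 kg·m².
The net torque has magnitude 8.38 N·m, opposing ω.
|α| = τ/I = 8.380/13.70 = 0.6117 rad/s² (deceleration).
ω² = ω₀² − 2|α|θ with ω = 0 ⇒ θ = ω₀²/(2|α|) = 2884 rad = 459.0 rev.

≈ 459 revolutions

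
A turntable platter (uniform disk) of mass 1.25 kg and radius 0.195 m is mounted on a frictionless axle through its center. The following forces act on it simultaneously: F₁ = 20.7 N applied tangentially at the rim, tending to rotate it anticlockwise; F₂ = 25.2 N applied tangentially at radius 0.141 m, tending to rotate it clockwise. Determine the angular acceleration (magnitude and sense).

α ≈ 20.3 rad/s², anticlockwise

I = ½MR² = (1/2)(1.25)(0.195)² = 0.02377 kg·m².
Taking anticlockwise as positive: τ₁ = +(20.7)(0.195) = +4.037 N·m; τ₂ = −(25.2)(0.141) = −3.553 N·m.
Net torque τ = 0.4833 N·m.
α = τ/I = 0.4833/0.02377 = 20.34 rad/s².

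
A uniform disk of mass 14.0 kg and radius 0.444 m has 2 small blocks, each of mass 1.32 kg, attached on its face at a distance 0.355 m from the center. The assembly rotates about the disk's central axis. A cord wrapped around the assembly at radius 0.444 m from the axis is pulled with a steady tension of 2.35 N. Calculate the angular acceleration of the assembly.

α ≈ 0.609 rad/s²

I_disk = ½MR² = ½(14.0)(0.444)² = 1.380 kg·m².
I_blocks = 2·m·r² = 2(1.32)(0.355)² = 0.3327 kg·m².
Total I = 1.713 kg·m².
τ = F r = (2.35)(0.444) = 1.043 N·m.
α = τ/I = 1.043/1.713 = 0.6092 rad/s².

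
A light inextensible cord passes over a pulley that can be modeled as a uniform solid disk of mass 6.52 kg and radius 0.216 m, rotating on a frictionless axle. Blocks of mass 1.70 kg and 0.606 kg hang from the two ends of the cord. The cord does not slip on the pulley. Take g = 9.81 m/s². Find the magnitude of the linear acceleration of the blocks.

I = ½MR² = (1/2)(6.52)(0.216)² = 0.1521 kg·m².
Heavier block: m₁g − T₁ = m₁a. Lighter block: T₂ − m₂g = m₂a.
Pulley: (T₁ − T₂)R = Iα = I(a/R), so T₁ − T₂ = (I/R²)a = (1/2)M_p a = 3.260·a.
Adding the three: (m₁ − m₂)g = (m₁ + m₂ + 3.260)a, so a = (1.70 − 0.606)(9.81)/(1.70 + 0.606 + 3.260) = 1.928 m/s².

a ≈ 1.93 m/s²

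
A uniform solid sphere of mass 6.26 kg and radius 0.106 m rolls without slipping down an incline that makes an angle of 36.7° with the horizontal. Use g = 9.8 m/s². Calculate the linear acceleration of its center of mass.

Translation along the incline: Mg sinθ − f = Ma.
Rotation about the center: fR = Iα with I = (2/5)MR². No-slip gives a = αR, so f = (I/R²)a = (2/5)M a.
Substituting: Mg sinθ = (1 + 0.4000)Ma, so a = g sinθ/(1 + 0.4000) = (9.8) sin 36.7° / 1.400 = 4.183 m/s².

a ≈ 4.18 m/s²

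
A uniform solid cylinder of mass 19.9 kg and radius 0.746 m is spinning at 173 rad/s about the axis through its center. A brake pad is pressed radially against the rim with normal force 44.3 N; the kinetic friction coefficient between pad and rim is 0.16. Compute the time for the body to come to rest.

I = ½MR² = (1/2)(19.9)(0.746)² = 5.537 kg·m².
Friction force f = μN = (0.16)(44.3) = 7.088 N at the rim; torque magnitude τ = fR = 5.288 N·m, opposing ω.
|α| = τ/I = 5.288/5.537 = 0.9549 rad/s² (deceleration).
0 = ω₀ − |α|t ⇒ t = ω₀/|α| = 173/0.9549 = 181.2 s.

t ≈ 181 s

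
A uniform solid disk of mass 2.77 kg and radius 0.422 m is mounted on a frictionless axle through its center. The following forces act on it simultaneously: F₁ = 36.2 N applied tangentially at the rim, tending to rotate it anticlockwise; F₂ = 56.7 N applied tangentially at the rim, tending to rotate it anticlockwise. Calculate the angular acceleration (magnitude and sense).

I = ½MR² = (1/2)(2.77)(0.422)² = 0.2466 kg·m².
Taking anticlockwise as positive: τ₁ = +(36.2)(0.422) = +15.28 N·m; τ₂ = +(56.7)(0.422) = +23.93 N·m.
Net torque τ = 39.20 N·m.
α = τ/I = 39.20/0.2466 = 158.9 rad/s².

α ≈ 159 rad/s², anticlockwise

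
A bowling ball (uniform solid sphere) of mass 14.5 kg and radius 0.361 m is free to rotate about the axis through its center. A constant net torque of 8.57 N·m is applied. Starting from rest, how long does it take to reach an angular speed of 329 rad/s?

t ≈ 29.0 s

I = (2/5)MR² = (2/5)(14.5)(0.361)² = 0.7559 kg·m².
α = τ/I = 8.57/0.7559 = 11.34 rad/s².
ω = αt ⇒ t = ω/α = 329/11.34 = 29.02 s.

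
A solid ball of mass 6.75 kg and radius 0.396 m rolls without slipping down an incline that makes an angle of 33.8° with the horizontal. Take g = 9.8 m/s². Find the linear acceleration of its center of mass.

Translation along the incline: Mg sinθ − f = Ma.
Rotation about the center: fR = Iα with I = (2/5)MR². No-slip gives a = αR, so f = (I/R²)a = (2/5)M a.
Substituting: Mg sinθ = (1 + 0.4000)Ma, so a = g sinθ/(1 + 0.4000) = (9.8) sin 33.8° / 1.400 = 3.894 m/s².

a ≈ 3.89 m/s²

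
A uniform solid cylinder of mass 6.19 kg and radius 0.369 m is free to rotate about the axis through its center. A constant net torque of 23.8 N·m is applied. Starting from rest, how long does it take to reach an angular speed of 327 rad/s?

I = ½MR² = (1/2)(6.19)(0.369)² = 0.4214 kg·m².
α = τ/I = 23.8/0.4214 = 56.48 rad/s².
ω = αt ⇒ t = ω/α = 327/56.48 = 5.790 s.

t ≈ 5.79 s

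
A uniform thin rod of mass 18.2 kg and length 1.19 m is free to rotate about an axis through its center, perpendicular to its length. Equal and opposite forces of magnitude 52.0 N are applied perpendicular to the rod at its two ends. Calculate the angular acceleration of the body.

α ≈ 28.8 rad/s²

I = (1/12)ML² = (1/12)(18.2)(1.19)² = 2.148 kg·m².
The couple gives τ = F·(L/2) + F·(L/2) = F L = (52.0)(1.19) = 61.88 N·m.
From τ = Iα: α = 61.88/2.148 = 28.81 rad/s².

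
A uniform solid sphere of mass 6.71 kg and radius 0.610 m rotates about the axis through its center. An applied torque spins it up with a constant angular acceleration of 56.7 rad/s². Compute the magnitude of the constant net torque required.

I = (2/5)MR² = (2/5)(6.71)(0.610)² = 0.9987 kg·m².
τ = Iα = (0.9987)(56.70) = 56.63 N·m.

τ ≈ 56.6 N·m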